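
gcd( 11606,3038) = 14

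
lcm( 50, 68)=1700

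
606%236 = 134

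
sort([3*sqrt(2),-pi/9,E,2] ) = [ - pi/9, 2,E,3*sqrt(2) ]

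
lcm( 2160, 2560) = 69120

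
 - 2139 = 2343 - 4482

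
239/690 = 239/690  =  0.35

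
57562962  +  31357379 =88920341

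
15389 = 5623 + 9766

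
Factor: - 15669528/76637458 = -7834764/38318729   =  - 2^2*3^1 * 7^1*19^1 *4909^1*38318729^( - 1) 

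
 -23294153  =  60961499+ - 84255652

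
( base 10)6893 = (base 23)d0g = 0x1AED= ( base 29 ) 85K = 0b1101011101101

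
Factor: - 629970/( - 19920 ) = 2^ ( - 3 )*11^1*  23^1=253/8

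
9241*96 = 887136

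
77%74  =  3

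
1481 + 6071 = 7552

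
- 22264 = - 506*44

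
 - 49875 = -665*75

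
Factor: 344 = 2^3 * 43^1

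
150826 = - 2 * ( - 75413 ) 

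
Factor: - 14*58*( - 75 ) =2^2*3^1*5^2*7^1*29^1 = 60900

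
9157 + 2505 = 11662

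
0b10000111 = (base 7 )252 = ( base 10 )135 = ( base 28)4n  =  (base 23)5k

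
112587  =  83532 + 29055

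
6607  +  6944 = 13551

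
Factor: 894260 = 2^2*5^1*61^1 * 733^1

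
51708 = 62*834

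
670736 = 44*15244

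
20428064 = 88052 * 232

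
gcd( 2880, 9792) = 576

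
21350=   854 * 25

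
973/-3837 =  - 973/3837= -  0.25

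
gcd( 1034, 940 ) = 94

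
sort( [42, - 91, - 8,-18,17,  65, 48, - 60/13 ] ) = [ - 91, - 18 ,-8 , - 60/13, 17,42,48,  65 ]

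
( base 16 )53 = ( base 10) 83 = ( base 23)3e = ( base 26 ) 35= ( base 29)2p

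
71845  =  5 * 14369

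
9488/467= 20 + 148/467= 20.32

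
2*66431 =132862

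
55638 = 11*5058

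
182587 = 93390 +89197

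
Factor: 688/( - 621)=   -  2^4*3^(-3)*23^( - 1)*43^1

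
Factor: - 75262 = - 2^1*11^2*311^1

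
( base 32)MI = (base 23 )189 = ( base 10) 722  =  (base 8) 1322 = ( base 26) 11k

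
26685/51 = 8895/17 = 523.24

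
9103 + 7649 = 16752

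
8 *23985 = 191880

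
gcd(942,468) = 6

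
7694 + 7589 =15283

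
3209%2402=807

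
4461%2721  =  1740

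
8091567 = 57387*141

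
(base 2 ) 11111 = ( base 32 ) v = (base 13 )25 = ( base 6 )51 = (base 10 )31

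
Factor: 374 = 2^1*11^1*17^1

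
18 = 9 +9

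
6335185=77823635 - 71488450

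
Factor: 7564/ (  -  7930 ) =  - 62/65= - 2^1*5^(-1)  *  13^( - 1 )* 31^1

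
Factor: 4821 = 3^1* 1607^1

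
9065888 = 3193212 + 5872676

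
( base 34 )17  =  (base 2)101001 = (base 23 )1i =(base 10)41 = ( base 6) 105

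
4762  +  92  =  4854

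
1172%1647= 1172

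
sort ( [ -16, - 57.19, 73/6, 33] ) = [-57.19, - 16, 73/6,33]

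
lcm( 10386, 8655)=51930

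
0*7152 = 0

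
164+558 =722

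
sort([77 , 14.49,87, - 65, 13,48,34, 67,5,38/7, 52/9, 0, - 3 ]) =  [ - 65,-3,0,5,38/7, 52/9, 13,14.49,34, 48,  67,77 , 87] 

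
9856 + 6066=15922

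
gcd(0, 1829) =1829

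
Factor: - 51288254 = -2^1*311^1 * 82457^1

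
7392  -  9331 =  - 1939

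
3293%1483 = 327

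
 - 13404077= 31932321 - 45336398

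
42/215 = 42/215=0.20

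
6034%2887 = 260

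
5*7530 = 37650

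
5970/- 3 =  - 1990 + 0/1 = - 1990.00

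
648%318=12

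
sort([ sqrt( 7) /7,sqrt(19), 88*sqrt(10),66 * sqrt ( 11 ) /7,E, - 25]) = [ - 25 , sqrt( 7 )/7,E, sqrt ( 19), 66*sqrt(11)/7,88 * sqrt(10)]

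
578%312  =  266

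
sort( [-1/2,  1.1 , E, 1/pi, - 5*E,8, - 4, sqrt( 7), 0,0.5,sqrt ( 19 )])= [-5*E,- 4, - 1/2,0, 1/pi,0.5,  1.1, sqrt(7),  E,sqrt(19 ) , 8 ]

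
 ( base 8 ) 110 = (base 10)72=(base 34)24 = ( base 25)2m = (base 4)1020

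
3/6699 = 1/2233 =0.00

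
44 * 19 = 836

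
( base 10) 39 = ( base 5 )124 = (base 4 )213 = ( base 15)29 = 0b100111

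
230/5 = 46 = 46.00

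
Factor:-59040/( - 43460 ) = 72/53 = 2^3*3^2*53^( - 1 )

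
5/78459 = 5/78459 = 0.00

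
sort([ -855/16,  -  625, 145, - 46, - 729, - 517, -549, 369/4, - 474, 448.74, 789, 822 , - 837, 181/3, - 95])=[ - 837, - 729, - 625, - 549, - 517, - 474,- 95,-855/16,-46, 181/3, 369/4, 145, 448.74 , 789, 822 ] 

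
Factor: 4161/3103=3^1*19^1*29^( - 1 )*73^1*107^ (  -  1)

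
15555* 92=1431060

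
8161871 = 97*84143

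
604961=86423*7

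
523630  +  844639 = 1368269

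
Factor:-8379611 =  - 149^1*56239^1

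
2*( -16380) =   -  32760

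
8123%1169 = 1109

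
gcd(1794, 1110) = 6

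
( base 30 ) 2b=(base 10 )71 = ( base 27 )2H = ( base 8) 107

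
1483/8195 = 1483/8195 = 0.18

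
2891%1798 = 1093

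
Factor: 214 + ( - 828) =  - 614= - 2^1*307^1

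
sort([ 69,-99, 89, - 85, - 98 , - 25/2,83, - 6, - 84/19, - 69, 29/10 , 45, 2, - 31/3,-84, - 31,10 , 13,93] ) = [ - 99,- 98, - 85,-84,  -  69, - 31,-25/2, - 31/3, - 6,- 84/19,2,29/10, 10,13 , 45,69,83, 89,93 ]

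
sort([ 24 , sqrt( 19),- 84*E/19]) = [ - 84*E/19, sqrt ( 19 ),24]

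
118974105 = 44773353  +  74200752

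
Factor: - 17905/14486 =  - 2^(  -  1)*5^1*3581^1  *  7243^( - 1)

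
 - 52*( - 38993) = 2027636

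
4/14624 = 1/3656=0.00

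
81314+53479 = 134793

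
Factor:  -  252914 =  - 2^1*126457^1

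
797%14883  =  797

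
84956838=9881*8598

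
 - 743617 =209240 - 952857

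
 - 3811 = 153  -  3964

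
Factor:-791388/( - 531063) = 2^2*3^(-1 )*17^( - 1)  *19^1 = 76/51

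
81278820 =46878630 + 34400190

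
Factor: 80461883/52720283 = 7^( - 1 )*11^( - 1) * 101^( - 1)*6779^(- 1)*6967^1*11549^1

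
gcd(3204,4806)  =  1602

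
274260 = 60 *4571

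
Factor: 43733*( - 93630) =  - 2^1*3^1*5^1*101^1*433^1*3121^1=- 4094720790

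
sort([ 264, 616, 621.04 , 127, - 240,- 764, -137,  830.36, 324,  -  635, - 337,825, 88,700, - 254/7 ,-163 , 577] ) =[-764,-635, - 337,-240,-163, - 137, - 254/7, 88, 127, 264, 324, 577, 616 , 621.04, 700,825,830.36] 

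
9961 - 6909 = 3052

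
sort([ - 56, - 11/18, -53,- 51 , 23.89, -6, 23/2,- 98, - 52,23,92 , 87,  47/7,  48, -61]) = [  -  98, - 61,-56 , - 53, - 52, - 51,-6, - 11/18, 47/7, 23/2,23, 23.89, 48, 87,92]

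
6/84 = 1/14 =0.07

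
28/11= 2  +  6/11 = 2.55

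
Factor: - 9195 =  - 3^1*5^1*613^1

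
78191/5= 78191/5  =  15638.20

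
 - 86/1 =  - 86 = -  86.00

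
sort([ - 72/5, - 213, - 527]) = [-527, - 213,-72/5 ]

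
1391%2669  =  1391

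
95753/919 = 95753/919 = 104.19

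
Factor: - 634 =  - 2^1*317^1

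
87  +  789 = 876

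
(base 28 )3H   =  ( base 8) 145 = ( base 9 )122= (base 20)51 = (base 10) 101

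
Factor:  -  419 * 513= - 3^3*19^1*419^1 = - 214947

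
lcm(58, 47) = 2726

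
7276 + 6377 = 13653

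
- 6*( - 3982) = 23892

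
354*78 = 27612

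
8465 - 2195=6270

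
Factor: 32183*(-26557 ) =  - 854683931  =  - 26557^1*32183^1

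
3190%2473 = 717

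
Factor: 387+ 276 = 663 = 3^1*13^1*17^1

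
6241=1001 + 5240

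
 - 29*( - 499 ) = 14471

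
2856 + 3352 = 6208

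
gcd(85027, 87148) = 1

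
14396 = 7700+6696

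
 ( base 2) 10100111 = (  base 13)cb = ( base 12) 11b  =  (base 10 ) 167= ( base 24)6n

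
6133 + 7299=13432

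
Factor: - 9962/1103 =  - 2^1* 17^1*293^1 * 1103^ ( - 1) 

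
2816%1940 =876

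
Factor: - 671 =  - 11^1 * 61^1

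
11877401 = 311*38191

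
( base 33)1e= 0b101111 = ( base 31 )1g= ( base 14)35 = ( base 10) 47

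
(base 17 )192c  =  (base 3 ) 101101000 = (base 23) E6G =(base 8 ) 16610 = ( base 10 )7560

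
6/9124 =3/4562 = 0.00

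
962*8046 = 7740252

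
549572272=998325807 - 448753535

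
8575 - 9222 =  - 647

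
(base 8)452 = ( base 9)361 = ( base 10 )298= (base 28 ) AI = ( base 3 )102001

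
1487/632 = 1487/632 = 2.35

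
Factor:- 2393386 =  - 2^1*31^1*38603^1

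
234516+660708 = 895224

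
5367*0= 0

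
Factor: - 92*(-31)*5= 2^2*5^1*23^1*31^1=14260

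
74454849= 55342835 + 19112014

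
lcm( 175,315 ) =1575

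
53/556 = 53/556=0.10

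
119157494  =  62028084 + 57129410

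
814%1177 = 814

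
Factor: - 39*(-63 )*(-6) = - 14742 = -2^1 * 3^4 *7^1 * 13^1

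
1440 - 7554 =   -  6114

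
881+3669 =4550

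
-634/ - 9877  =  634/9877= 0.06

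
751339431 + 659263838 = 1410603269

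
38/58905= 38/58905 = 0.00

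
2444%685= 389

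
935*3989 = 3729715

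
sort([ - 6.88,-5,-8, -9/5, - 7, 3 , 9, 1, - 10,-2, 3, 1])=[  -  10,  -  8, - 7 , - 6.88, - 5  , - 2 ,-9/5, 1, 1,3, 3, 9 ] 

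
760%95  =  0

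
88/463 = 88/463=0.19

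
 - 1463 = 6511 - 7974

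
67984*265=18015760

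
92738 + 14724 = 107462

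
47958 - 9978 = 37980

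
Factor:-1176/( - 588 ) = 2^1 = 2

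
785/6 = 130+5/6=130.83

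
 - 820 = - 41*20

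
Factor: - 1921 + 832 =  - 3^2*11^2 = - 1089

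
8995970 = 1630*5519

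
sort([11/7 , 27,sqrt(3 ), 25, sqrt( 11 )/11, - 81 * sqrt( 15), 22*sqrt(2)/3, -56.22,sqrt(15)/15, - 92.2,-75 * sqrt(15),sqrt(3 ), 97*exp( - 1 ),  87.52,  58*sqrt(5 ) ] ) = [  -  81*sqrt ( 15 ), - 75 * sqrt (15), - 92.2,  -  56.22, sqrt(15 )/15, sqrt( 11 )/11,  11/7 , sqrt( 3 ), sqrt(3) , 22*sqrt(2 ) /3, 25, 27,  97*exp(  -  1 ), 87.52, 58*sqrt( 5)] 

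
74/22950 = 37/11475=0.00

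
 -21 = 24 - 45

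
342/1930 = 171/965=   0.18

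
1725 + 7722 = 9447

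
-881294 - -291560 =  - 589734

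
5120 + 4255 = 9375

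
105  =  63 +42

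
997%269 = 190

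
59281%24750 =9781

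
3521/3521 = 1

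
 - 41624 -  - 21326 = -20298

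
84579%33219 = 18141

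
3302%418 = 376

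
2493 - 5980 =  - 3487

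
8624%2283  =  1775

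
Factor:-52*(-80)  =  4160 = 2^6*5^1*13^1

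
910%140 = 70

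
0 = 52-52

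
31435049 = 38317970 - 6882921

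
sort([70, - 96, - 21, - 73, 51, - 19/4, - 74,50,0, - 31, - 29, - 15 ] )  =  [ - 96,-74,-73, - 31, - 29, - 21, - 15, -19/4,  0, 50,51,70 ] 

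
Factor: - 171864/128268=-682/509  =  - 2^1*11^1*31^1*509^( - 1) 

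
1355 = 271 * 5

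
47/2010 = 47/2010 = 0.02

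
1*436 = 436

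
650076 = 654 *994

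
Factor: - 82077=-3^1*109^1*251^1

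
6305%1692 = 1229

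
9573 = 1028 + 8545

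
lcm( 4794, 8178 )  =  139026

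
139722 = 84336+55386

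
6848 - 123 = 6725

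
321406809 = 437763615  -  116356806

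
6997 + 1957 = 8954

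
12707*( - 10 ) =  - 127070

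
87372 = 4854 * 18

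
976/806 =1  +  85/403 =1.21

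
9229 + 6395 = 15624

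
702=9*78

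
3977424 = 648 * 6138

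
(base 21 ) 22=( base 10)44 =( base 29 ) 1f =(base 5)134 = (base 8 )54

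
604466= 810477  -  206011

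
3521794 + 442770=3964564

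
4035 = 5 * 807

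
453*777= 351981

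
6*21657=129942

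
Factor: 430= 2^1*5^1 * 43^1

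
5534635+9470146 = 15004781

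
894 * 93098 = 83229612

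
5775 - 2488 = 3287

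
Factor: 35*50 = 2^1*5^3*7^1 = 1750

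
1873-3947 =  - 2074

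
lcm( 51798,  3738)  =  362586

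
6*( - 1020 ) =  - 6120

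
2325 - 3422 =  - 1097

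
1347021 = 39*34539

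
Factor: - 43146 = -2^1 * 3^3*17^1*47^1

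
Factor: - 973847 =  - 7^1*139121^1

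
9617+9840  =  19457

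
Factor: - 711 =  - 3^2*79^1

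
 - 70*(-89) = 6230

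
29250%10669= 7912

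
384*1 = 384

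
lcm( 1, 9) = 9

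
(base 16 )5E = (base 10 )94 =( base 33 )2s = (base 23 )42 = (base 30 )34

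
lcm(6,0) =0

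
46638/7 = 6662 + 4/7 = 6662.57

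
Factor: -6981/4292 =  - 2^ ( - 2)*3^1*13^1* 29^ ( - 1)*37^(-1)*179^1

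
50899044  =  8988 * 5663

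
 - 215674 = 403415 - 619089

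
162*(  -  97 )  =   - 15714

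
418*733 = 306394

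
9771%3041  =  648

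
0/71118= 0 = 0.00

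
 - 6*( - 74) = 444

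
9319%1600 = 1319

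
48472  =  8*6059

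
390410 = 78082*5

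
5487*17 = 93279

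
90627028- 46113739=44513289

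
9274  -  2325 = 6949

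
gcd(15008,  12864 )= 2144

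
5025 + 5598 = 10623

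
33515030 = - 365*(-91822 )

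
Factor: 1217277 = 3^2*31^1*4363^1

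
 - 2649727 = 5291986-7941713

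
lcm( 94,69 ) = 6486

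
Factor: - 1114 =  - 2^1*557^1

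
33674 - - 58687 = 92361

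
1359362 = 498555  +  860807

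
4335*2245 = 9732075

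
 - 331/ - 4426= 331/4426 = 0.07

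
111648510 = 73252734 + 38395776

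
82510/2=41255 = 41255.00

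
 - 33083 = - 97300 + 64217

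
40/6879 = 40/6879 = 0.01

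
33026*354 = 11691204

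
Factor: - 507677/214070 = -2^( - 1 ) * 5^( - 1)*  37^1 * 13721^1*21407^( - 1 )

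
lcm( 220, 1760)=1760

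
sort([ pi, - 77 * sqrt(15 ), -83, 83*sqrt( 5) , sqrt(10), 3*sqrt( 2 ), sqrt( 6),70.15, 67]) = [ - 77 * sqrt(15), - 83,sqrt( 6 ),pi,sqrt( 10 ), 3*sqrt(2),67, 70.15,83*sqrt(5 )]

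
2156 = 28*77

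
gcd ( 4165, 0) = 4165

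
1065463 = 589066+476397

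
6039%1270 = 959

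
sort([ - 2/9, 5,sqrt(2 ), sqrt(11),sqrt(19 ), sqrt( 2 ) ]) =[ - 2/9, sqrt(2),sqrt (2)  ,  sqrt( 11), sqrt( 19 ),5]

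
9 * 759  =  6831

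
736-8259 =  - 7523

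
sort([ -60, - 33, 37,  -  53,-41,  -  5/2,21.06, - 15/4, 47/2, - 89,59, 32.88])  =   [-89 , - 60, - 53, - 41, -33,  -  15/4,- 5/2,  21.06,  47/2,32.88, 37, 59]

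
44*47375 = 2084500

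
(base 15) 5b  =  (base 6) 222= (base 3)10012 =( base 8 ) 126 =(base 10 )86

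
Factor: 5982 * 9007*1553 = 2^1*3^1* 997^1*1553^1*9007^1 = 83675444322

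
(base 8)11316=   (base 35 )3wj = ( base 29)5L0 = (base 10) 4814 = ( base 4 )1023032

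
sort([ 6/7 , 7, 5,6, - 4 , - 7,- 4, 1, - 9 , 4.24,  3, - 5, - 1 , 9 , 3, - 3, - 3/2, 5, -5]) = [ - 9 , - 7, - 5, - 5, - 4, - 4, - 3,-3/2, - 1, 6/7, 1, 3, 3, 4.24,5,5, 6 , 7,9]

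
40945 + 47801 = 88746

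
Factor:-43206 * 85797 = - 2^1*3^3*19^1*379^1*9533^1 = - 3706945182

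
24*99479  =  2387496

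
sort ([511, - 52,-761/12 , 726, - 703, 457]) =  [-703, - 761/12,- 52, 457 , 511 , 726 ]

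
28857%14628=14229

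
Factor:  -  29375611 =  - 47^1*71^1*8803^1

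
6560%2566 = 1428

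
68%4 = 0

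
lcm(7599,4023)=68391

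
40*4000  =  160000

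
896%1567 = 896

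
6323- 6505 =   -  182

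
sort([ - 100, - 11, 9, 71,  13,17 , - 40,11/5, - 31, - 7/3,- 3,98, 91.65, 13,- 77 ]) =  [ - 100, - 77, -40, - 31,  -  11, - 3, - 7/3, 11/5,9, 13,13, 17, 71,91.65,  98]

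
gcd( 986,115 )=1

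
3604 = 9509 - 5905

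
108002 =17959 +90043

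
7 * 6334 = 44338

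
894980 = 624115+270865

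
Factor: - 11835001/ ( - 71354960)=2^(-4 )*5^(- 1)*53^( - 1)*439^1*16829^( - 1 )*26959^1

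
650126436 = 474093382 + 176033054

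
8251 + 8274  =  16525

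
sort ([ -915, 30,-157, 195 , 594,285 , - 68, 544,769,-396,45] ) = [  -  915, - 396,-157, - 68, 30 , 45,  195,285,544, 594, 769 ]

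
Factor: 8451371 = 19^2*41^1 * 571^1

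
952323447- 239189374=713134073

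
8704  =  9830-1126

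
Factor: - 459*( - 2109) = 968031 = 3^4*17^1*19^1*37^1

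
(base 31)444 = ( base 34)3ES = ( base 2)111110000100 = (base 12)2370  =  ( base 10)3972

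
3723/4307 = 51/59 =0.86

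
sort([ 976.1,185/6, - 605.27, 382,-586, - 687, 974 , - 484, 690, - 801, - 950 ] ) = [ - 950,-801, - 687, - 605.27, - 586, - 484, 185/6, 382, 690, 974 , 976.1]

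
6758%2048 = 614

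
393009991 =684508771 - 291498780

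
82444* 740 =61008560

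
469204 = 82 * 5722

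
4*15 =60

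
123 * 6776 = 833448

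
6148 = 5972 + 176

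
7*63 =441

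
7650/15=510 = 510.00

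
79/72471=79/72471=0.00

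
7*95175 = 666225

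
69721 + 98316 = 168037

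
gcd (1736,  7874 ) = 62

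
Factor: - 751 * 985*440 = -325483400 = -  2^3*5^2*11^1 * 197^1 * 751^1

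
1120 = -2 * (-560 )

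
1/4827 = 1/4827 = 0.00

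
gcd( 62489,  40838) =7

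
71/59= 71/59 =1.20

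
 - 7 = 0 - 7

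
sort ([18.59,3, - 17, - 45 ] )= [ - 45, - 17,3,18.59]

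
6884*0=0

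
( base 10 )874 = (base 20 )23E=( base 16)36A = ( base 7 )2356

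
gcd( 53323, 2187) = 1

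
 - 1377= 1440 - 2817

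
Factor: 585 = 3^2* 5^1*13^1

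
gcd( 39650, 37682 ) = 2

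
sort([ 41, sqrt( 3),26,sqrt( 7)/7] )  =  [ sqrt( 7) /7,sqrt(3), 26, 41]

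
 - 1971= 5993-7964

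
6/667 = 6/667 = 0.01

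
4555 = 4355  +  200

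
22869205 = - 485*(-47153 ) 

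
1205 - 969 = 236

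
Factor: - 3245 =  - 5^1*11^1 * 59^1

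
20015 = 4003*5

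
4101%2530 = 1571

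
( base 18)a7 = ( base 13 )115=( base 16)bb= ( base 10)187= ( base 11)160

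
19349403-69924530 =-50575127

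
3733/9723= 3733/9723=0.38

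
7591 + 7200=14791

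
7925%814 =599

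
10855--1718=12573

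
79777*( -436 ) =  - 34782772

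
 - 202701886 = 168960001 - 371661887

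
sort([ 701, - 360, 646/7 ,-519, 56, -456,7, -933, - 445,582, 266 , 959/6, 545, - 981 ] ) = [ - 981, - 933,-519 , - 456,-445, -360,7,56, 646/7,959/6,  266, 545, 582,701 ] 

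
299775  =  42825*7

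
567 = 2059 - 1492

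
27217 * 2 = 54434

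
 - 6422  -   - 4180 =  - 2242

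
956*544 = 520064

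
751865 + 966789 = 1718654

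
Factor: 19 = 19^1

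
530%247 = 36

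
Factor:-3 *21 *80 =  - 5040=- 2^4*3^2*5^1*7^1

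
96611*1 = 96611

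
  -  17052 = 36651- 53703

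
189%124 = 65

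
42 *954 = 40068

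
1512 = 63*24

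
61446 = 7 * 8778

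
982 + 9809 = 10791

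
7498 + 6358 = 13856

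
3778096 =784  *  4819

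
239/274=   239/274 = 0.87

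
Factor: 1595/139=5^1*11^1*29^1*139^(-1)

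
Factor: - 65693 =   -  179^1*367^1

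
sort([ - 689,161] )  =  [ - 689,161] 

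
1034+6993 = 8027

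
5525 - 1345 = 4180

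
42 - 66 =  -24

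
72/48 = 1 + 1/2 = 1.50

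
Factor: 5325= 3^1*5^2*71^1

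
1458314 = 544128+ 914186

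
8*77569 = 620552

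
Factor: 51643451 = 2297^1*22483^1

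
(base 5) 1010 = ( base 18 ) 74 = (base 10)130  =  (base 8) 202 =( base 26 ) 50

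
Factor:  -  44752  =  -2^4 * 2797^1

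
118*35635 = 4204930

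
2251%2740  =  2251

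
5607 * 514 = 2881998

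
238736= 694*344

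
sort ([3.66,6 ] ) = [3.66 , 6] 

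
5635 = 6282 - 647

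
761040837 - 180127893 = 580912944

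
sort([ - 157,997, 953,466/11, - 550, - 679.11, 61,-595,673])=[ -679.11,  -  595, -550,  -  157,466/11,61,  673, 953,997 ]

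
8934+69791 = 78725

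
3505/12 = 3505/12= 292.08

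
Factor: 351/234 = 2^( - 1)  *  3^1 = 3/2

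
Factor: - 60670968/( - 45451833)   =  20223656/15150611= 2^3*7^( - 1 )*31^1*251^ (-1)*8623^(-1) * 81547^1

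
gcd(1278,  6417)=9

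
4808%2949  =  1859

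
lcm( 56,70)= 280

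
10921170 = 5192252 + 5728918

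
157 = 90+67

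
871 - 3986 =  - 3115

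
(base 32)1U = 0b111110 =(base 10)62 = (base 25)2c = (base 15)42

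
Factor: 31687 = 31687^1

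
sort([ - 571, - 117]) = [ - 571, - 117]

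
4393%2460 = 1933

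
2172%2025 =147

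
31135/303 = 102 + 229/303  =  102.76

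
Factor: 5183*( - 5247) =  -27195201 = - 3^2*11^1 * 53^1*71^1*73^1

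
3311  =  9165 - 5854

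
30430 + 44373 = 74803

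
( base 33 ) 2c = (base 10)78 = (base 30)2i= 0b1001110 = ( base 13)60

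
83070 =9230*9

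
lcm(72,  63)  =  504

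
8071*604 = 4874884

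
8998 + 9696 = 18694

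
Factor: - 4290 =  - 2^1*3^1 * 5^1*  11^1 * 13^1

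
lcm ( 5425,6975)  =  48825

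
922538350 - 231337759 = 691200591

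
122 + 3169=3291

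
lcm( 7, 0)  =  0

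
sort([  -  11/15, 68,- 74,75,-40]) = [ - 74, - 40,-11/15, 68, 75]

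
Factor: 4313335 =5^1 * 13^1*66359^1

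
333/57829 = 333/57829 = 0.01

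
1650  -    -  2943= 4593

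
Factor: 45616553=1051^1 *43403^1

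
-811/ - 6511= 811/6511 = 0.12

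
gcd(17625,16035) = 15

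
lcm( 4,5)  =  20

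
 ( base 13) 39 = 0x30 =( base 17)2e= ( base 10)48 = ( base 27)1L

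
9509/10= 9509/10 = 950.90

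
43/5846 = 43/5846 =0.01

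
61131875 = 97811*625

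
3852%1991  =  1861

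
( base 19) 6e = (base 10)128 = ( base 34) 3q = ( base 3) 11202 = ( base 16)80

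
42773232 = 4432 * 9651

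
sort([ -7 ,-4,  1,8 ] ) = [ - 7, - 4, 1,  8 ] 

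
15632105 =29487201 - 13855096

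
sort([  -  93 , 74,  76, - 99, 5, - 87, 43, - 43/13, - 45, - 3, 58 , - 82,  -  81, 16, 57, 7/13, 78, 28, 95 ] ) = [-99, - 93,-87, - 82,-81, - 45,-43/13,-3, 7/13,5, 16, 28, 43, 57,58, 74, 76,78, 95]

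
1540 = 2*770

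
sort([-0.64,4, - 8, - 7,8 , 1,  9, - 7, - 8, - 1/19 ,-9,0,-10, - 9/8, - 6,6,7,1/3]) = [ - 10 , - 9, - 8, - 8, - 7 , - 7, - 6  ,-9/8, - 0.64,  -  1/19,0,1/3,1,4,6, 7, 8,9 ]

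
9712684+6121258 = 15833942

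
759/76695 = 253/25565 = 0.01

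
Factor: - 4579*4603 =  - 19^1*241^1 * 4603^1 = -  21077137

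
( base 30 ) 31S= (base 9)3704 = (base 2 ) 101011000110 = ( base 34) 2d4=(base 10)2758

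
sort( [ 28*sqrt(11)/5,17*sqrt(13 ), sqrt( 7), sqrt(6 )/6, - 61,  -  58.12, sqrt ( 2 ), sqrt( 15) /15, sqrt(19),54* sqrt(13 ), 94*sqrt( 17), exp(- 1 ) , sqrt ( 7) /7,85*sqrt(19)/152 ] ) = [ - 61, - 58.12 , sqrt( 15) /15 , exp(- 1) , sqrt(7 ) /7,sqrt(6)/6, sqrt(2 ) , 85*sqrt(19) /152, sqrt( 7 ),sqrt( 19), 28*sqrt( 11)/5, 17*sqrt(13 ), 54*sqrt( 13),  94 * sqrt(17)] 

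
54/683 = 54/683 = 0.08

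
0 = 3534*0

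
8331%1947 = 543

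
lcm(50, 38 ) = 950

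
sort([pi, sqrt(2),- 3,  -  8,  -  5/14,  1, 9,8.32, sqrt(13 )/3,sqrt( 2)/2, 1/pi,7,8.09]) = [-8, - 3, - 5/14,1/pi, sqrt( 2)/2,1, sqrt ( 13)/3,sqrt( 2),pi , 7, 8.09, 8.32,9 ] 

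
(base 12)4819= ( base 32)7sl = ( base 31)8CP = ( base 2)1111110010101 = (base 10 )8085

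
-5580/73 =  -5580/73  =  - 76.44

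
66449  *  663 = 44055687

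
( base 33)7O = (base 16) ff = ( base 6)1103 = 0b11111111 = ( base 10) 255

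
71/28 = 2  +  15/28 = 2.54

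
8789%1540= 1089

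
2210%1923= 287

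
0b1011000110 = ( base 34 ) ku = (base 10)710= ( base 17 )27d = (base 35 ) ka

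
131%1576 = 131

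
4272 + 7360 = 11632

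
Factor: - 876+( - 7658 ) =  -2^1 * 17^1*251^1   =  - 8534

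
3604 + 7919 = 11523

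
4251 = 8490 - 4239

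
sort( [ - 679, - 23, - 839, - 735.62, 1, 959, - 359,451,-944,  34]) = [-944,- 839, - 735.62,-679, - 359, -23, 1,34, 451,  959]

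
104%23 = 12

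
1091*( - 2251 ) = -2455841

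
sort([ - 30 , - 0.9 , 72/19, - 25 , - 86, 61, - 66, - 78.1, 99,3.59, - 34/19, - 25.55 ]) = [ - 86, - 78.1, - 66,-30, - 25.55,  -  25, - 34/19, - 0.9, 3.59, 72/19,61, 99]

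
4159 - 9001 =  - 4842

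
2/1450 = 1/725 = 0.00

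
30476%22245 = 8231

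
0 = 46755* 0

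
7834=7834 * 1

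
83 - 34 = 49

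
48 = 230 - 182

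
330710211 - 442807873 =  - 112097662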